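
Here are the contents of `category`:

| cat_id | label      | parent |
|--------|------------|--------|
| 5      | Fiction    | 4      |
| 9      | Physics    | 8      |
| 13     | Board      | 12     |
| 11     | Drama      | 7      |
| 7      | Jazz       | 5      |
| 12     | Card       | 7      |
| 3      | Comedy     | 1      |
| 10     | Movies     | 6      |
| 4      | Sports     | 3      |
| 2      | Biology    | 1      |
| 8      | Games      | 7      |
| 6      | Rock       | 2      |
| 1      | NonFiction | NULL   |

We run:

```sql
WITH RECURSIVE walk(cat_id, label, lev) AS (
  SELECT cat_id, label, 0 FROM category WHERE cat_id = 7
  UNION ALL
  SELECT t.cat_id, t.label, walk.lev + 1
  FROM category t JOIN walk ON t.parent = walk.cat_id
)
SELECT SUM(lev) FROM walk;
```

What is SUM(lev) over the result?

Base: cat_id=7 (Jazz) at lev 0.
Iteration 1: rows with parent in {7} -> Games (id 8, lev 1), Drama (id 11, lev 1), Card (id 12, lev 1).
Iteration 2: rows with parent in {8,11,12} -> Physics (id 9, lev 2), Board (id 13, lev 2).
Iteration 3: no rows with parent in {9,13}; recursion stops.
SUM(lev) = 0 + 1 + 1 + 1 + 2 + 2 = 7.

7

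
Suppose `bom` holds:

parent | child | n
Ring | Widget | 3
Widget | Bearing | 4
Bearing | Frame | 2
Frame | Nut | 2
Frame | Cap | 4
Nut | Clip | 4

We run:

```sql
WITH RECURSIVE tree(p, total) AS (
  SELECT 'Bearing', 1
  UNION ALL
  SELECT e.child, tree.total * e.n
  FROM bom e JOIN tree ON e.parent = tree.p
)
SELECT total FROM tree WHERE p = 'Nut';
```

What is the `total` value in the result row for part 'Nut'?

4

Base: (Bearing, total=1).
Iteration 1: components of {Bearing} -> Frame = 1*2 = 2.
Iteration 2: components of {Frame} -> Cap = 2*4 = 8, Nut = 2*2 = 4.
Iteration 3: components of {Cap,Nut} -> Clip = 4*4 = 16.
Iteration 4: no further components; recursion stops.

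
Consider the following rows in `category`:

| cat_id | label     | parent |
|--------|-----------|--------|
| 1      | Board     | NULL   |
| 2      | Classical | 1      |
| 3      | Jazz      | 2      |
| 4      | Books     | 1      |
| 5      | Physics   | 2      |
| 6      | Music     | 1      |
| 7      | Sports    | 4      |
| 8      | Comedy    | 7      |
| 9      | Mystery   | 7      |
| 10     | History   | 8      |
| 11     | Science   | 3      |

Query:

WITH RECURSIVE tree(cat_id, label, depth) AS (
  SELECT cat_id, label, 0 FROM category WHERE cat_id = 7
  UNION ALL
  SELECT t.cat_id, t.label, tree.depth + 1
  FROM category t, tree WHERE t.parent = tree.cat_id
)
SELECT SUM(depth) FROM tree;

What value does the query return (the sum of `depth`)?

4

Base: cat_id=7 (Sports) at depth 0.
Iteration 1: rows with parent in {7} -> Comedy (id 8, depth 1), Mystery (id 9, depth 1).
Iteration 2: rows with parent in {8,9} -> History (id 10, depth 2).
Iteration 3: no rows with parent in {10}; recursion stops.
SUM(depth) = 0 + 1 + 1 + 2 = 4.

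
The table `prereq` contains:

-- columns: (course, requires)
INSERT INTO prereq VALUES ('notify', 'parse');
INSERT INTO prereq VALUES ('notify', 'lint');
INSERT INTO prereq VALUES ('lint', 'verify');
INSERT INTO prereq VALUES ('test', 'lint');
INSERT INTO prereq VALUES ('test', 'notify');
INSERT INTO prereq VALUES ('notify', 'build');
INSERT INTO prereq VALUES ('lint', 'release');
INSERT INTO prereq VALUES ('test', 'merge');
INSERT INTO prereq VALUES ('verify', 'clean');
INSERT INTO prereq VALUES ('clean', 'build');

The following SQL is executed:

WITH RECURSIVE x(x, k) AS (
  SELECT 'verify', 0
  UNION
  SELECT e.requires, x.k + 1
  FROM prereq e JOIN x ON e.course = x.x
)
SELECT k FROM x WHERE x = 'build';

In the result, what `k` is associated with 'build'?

2

Base: (verify, k=0).
Iteration 1: edges from {verify} -> (clean, k=1).
Iteration 2: edges from {clean} -> (build, k=2).
Iteration 3: no outgoing edges from {build}; recursion stops.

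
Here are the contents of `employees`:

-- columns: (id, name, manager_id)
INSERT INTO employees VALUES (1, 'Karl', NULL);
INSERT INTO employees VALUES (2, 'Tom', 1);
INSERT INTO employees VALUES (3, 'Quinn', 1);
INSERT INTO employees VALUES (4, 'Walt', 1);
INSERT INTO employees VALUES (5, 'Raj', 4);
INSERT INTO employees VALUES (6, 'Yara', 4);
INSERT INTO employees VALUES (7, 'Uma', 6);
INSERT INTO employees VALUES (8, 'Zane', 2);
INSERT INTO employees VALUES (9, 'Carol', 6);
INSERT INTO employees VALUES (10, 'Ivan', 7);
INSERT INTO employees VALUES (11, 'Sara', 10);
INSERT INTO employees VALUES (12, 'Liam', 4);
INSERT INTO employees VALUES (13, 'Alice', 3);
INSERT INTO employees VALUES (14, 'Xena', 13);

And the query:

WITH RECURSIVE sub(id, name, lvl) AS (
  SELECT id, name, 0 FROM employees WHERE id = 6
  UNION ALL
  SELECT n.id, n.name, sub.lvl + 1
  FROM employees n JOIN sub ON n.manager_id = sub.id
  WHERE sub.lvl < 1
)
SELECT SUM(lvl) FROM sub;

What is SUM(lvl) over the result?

2

Base: id=6 (Yara) at lvl 0.
Iteration 1: rows with manager_id in {6} -> Uma (id 7, lvl 1), Carol (id 9, lvl 1).
Iteration 2: lvl < 1 fails for all current rows; recursion stops.
SUM(lvl) = 0 + 1 + 1 = 2.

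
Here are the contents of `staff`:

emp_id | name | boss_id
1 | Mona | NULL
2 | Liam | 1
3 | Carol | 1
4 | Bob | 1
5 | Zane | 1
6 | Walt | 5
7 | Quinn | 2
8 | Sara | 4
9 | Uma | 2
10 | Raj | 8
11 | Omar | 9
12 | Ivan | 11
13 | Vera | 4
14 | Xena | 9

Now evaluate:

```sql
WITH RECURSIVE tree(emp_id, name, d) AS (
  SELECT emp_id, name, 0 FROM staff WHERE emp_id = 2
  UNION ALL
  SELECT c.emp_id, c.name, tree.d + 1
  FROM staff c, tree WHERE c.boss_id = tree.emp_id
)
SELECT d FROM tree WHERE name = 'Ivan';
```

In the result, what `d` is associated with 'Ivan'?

Base: emp_id=2 (Liam) at d 0.
Iteration 1: rows with boss_id in {2} -> Quinn (id 7, d 1), Uma (id 9, d 1).
Iteration 2: rows with boss_id in {7,9} -> Omar (id 11, d 2), Xena (id 14, d 2).
Iteration 3: rows with boss_id in {11,14} -> Ivan (id 12, d 3).
Iteration 4: no rows with boss_id in {12}; recursion stops.

3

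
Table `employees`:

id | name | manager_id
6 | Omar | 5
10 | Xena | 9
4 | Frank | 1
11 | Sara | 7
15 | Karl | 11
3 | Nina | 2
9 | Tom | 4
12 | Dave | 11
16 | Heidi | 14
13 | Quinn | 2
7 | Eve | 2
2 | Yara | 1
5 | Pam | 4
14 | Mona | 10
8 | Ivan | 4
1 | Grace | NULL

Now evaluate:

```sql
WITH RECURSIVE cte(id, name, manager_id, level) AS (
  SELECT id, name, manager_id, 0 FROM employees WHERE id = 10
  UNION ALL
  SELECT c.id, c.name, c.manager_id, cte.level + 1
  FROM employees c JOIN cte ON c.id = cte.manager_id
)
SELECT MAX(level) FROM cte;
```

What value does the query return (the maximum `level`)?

3

Base: id=10 (Xena), manager_id=9, level 0.
Iteration 1: join on id=9 -> Tom (id 9, manager_id=4, level 1).
Iteration 2: join on id=4 -> Frank (id 4, manager_id=1, level 2).
Iteration 3: join on id=1 -> Grace (id 1, manager_id=NULL, level 3).
Iteration 4: manager_id is NULL; no match; recursion stops.
level values: 0, 1, 2, 3; the maximum is 3.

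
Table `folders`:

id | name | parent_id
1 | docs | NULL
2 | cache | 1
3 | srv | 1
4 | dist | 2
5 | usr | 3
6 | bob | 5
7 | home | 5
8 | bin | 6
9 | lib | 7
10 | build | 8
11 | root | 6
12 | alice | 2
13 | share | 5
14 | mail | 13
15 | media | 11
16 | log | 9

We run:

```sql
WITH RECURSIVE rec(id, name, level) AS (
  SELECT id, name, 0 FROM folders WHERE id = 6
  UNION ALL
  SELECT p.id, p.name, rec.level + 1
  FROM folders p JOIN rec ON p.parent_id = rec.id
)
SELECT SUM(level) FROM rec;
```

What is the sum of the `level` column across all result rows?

Base: id=6 (bob) at level 0.
Iteration 1: rows with parent_id in {6} -> bin (id 8, level 1), root (id 11, level 1).
Iteration 2: rows with parent_id in {8,11} -> build (id 10, level 2), media (id 15, level 2).
Iteration 3: no rows with parent_id in {10,15}; recursion stops.
SUM(level) = 0 + 1 + 1 + 2 + 2 = 6.

6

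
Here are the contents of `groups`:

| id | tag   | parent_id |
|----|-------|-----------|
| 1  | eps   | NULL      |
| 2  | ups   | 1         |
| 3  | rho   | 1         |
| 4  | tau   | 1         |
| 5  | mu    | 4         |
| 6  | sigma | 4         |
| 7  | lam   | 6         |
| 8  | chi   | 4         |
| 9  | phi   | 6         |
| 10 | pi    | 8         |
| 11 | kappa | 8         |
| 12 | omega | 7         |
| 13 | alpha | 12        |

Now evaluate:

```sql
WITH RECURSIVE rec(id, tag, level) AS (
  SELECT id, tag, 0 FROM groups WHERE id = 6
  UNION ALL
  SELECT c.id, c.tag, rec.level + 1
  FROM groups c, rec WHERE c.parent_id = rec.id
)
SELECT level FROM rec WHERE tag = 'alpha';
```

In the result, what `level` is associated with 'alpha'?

Base: id=6 (sigma) at level 0.
Iteration 1: rows with parent_id in {6} -> lam (id 7, level 1), phi (id 9, level 1).
Iteration 2: rows with parent_id in {7,9} -> omega (id 12, level 2).
Iteration 3: rows with parent_id in {12} -> alpha (id 13, level 3).
Iteration 4: no rows with parent_id in {13}; recursion stops.

3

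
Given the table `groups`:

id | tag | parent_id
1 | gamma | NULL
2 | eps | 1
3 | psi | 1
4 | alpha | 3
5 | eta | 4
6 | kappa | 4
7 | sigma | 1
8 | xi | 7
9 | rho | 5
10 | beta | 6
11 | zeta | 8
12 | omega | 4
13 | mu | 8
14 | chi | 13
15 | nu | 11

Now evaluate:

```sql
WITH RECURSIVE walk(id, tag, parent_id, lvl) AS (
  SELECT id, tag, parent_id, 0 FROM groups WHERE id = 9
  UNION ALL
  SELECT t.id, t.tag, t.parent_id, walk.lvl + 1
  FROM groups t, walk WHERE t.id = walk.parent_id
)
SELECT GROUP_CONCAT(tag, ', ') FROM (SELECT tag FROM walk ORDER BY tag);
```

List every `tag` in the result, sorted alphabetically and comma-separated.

Base: id=9 (rho), parent_id=5, lvl 0.
Iteration 1: join on id=5 -> eta (id 5, parent_id=4, lvl 1).
Iteration 2: join on id=4 -> alpha (id 4, parent_id=3, lvl 2).
Iteration 3: join on id=3 -> psi (id 3, parent_id=1, lvl 3).
Iteration 4: join on id=1 -> gamma (id 1, parent_id=NULL, lvl 4).
Iteration 5: parent_id is NULL; no match; recursion stops.

alpha, eta, gamma, psi, rho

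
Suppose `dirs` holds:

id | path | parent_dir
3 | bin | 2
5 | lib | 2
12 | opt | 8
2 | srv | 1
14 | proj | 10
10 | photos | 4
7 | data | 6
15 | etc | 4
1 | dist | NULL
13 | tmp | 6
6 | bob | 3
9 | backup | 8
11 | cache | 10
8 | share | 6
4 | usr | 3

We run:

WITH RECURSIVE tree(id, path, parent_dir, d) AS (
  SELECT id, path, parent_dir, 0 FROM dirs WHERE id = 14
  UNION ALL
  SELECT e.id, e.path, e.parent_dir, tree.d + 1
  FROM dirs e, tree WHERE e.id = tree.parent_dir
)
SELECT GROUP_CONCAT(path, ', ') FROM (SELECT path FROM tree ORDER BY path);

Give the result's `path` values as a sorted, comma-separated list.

Base: id=14 (proj), parent_dir=10, d 0.
Iteration 1: join on id=10 -> photos (id 10, parent_dir=4, d 1).
Iteration 2: join on id=4 -> usr (id 4, parent_dir=3, d 2).
Iteration 3: join on id=3 -> bin (id 3, parent_dir=2, d 3).
Iteration 4: join on id=2 -> srv (id 2, parent_dir=1, d 4).
Iteration 5: join on id=1 -> dist (id 1, parent_dir=NULL, d 5).
Iteration 6: parent_dir is NULL; no match; recursion stops.

bin, dist, photos, proj, srv, usr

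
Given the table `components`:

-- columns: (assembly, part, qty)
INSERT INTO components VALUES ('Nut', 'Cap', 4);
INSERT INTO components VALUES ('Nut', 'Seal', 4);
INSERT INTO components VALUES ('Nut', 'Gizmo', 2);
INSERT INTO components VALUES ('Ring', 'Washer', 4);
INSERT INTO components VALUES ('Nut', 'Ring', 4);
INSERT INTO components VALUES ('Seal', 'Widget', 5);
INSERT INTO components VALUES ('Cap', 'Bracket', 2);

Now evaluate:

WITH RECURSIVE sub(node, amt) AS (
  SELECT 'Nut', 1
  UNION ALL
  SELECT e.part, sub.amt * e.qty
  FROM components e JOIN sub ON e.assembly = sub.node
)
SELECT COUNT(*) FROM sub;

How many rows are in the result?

8

Base: (Nut, amt=1).
Iteration 1: components of {Nut} -> Cap = 1*4 = 4, Gizmo = 1*2 = 2, Ring = 1*4 = 4, Seal = 1*4 = 4.
Iteration 2: components of {Cap,Gizmo,Ring,Seal} -> Bracket = 4*2 = 8, Washer = 4*4 = 16, Widget = 4*5 = 20.
Iteration 3: no further components; recursion stops.
Total rows emitted: 8.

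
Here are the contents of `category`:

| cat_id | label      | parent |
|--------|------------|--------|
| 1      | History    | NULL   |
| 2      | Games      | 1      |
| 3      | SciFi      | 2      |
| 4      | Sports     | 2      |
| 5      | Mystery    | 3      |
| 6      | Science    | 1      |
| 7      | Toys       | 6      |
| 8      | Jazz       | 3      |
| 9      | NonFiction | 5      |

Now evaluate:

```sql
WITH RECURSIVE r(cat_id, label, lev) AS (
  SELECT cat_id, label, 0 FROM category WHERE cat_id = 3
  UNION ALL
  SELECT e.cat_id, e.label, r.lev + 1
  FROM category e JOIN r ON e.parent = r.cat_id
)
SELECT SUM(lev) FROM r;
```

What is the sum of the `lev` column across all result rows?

4

Base: cat_id=3 (SciFi) at lev 0.
Iteration 1: rows with parent in {3} -> Mystery (id 5, lev 1), Jazz (id 8, lev 1).
Iteration 2: rows with parent in {5,8} -> NonFiction (id 9, lev 2).
Iteration 3: no rows with parent in {9}; recursion stops.
SUM(lev) = 0 + 1 + 1 + 2 = 4.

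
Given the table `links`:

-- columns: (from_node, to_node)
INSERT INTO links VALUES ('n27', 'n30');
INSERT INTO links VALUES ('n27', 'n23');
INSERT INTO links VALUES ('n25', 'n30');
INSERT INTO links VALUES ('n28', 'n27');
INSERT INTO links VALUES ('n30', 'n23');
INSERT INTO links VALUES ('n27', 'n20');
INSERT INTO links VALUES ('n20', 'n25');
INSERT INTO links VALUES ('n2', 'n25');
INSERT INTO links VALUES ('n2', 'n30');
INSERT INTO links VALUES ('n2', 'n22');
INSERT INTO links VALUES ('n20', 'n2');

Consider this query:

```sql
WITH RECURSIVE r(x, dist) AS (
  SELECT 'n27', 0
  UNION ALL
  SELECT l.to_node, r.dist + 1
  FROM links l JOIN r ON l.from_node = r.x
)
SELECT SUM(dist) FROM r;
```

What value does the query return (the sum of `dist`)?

Base: (n27, dist=0).
Iteration 1: edges from {n27} -> (n20, dist=1), (n23, dist=1), (n30, dist=1).
Iteration 2: edges from {n20,n23,n30} -> (n2, dist=2), (n23, dist=2), (n25, dist=2).
Iteration 3: edges from {n2,n23,n25} -> (n22, dist=3), (n25, dist=3), (n30, dist=3) x2. [UNION ALL keeps all 4 new rows, including repeats]
Iteration 4: edges from {n22,n25,n30} -> (n23, dist=4) x2, (n30, dist=4). [UNION ALL keeps all 3 new rows, including repeats]
Iteration 5: edges from {n23,n30} -> (n23, dist=5).
Iteration 6: no outgoing edges from {n23}; recursion stops.
SUM(dist) = 0 + 1 + 1 + 1 + 2 + 2 + 2 + 3 + 3 + 3 + 3 + 4 + 4 + 4 + 5 = 38.

38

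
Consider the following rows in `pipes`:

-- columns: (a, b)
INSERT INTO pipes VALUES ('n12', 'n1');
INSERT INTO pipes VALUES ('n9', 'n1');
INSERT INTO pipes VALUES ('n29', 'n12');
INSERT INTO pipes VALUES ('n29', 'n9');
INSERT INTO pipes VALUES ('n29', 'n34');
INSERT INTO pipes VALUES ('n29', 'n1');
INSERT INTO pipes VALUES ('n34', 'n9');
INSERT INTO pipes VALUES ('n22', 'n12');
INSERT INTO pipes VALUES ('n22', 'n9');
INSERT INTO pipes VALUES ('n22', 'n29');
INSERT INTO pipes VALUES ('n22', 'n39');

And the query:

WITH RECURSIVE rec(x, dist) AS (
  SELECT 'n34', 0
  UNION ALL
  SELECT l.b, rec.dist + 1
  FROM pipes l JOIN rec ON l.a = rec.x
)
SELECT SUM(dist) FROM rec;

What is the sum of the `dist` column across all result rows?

Base: (n34, dist=0).
Iteration 1: edges from {n34} -> (n9, dist=1).
Iteration 2: edges from {n9} -> (n1, dist=2).
Iteration 3: no outgoing edges from {n1}; recursion stops.
SUM(dist) = 0 + 1 + 2 = 3.

3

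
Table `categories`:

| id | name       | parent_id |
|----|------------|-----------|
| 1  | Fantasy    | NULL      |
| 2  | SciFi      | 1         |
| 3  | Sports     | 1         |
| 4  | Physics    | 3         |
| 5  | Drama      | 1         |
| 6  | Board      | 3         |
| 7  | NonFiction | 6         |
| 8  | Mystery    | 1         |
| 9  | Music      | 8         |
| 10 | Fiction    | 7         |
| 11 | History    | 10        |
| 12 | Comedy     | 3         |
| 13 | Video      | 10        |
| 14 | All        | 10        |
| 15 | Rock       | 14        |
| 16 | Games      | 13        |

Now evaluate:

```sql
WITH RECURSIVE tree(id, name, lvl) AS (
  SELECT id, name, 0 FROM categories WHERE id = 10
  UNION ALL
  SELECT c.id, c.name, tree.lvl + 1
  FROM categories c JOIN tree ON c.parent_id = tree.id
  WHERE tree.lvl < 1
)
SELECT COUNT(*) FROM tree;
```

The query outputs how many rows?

4

Base: id=10 (Fiction) at lvl 0.
Iteration 1: rows with parent_id in {10} -> History (id 11, lvl 1), Video (id 13, lvl 1), All (id 14, lvl 1).
Iteration 2: lvl < 1 fails for all current rows; recursion stops.
Total rows emitted: 4.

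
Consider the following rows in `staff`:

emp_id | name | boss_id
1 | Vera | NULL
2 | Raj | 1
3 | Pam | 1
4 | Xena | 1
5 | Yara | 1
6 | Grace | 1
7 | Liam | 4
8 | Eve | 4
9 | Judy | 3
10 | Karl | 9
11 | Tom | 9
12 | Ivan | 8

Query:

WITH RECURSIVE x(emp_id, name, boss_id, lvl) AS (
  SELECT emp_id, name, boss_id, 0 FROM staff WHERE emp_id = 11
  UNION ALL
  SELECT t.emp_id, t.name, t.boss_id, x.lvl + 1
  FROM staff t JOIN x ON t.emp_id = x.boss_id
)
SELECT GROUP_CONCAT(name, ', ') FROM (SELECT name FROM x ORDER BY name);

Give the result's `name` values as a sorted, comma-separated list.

Judy, Pam, Tom, Vera

Base: emp_id=11 (Tom), boss_id=9, lvl 0.
Iteration 1: join on emp_id=9 -> Judy (id 9, boss_id=3, lvl 1).
Iteration 2: join on emp_id=3 -> Pam (id 3, boss_id=1, lvl 2).
Iteration 3: join on emp_id=1 -> Vera (id 1, boss_id=NULL, lvl 3).
Iteration 4: boss_id is NULL; no match; recursion stops.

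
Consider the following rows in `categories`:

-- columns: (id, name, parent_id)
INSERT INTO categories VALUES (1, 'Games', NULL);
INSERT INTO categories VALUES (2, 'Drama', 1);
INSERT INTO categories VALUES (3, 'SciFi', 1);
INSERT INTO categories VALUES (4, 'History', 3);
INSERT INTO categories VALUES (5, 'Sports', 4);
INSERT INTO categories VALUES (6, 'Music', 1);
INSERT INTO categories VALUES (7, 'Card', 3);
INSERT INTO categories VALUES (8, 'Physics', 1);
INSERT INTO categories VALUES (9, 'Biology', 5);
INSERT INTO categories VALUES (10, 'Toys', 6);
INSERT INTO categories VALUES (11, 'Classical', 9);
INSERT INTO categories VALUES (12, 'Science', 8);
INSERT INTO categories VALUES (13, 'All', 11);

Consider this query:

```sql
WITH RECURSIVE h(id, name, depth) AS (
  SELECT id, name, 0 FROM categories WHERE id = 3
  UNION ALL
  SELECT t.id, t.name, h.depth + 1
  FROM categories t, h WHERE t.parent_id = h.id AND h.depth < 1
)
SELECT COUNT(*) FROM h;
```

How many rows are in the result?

Base: id=3 (SciFi) at depth 0.
Iteration 1: rows with parent_id in {3} -> History (id 4, depth 1), Card (id 7, depth 1).
Iteration 2: depth < 1 fails for all current rows; recursion stops.
Total rows emitted: 3.

3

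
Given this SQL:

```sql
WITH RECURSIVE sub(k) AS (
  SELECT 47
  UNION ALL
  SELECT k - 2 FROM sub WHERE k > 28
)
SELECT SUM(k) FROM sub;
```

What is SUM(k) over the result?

407

Base: k=47.
Iteration 1: 47 > 28 holds -> k = 47 - 2 = 45.
Iteration 2: 45 > 28 holds -> k = 45 - 2 = 43.
Iteration 3: 43 > 28 holds -> k = 43 - 2 = 41.
Iteration 4: 41 > 28 holds -> k = 41 - 2 = 39.
Iteration 5: 39 > 28 holds -> k = 39 - 2 = 37.
Iteration 6: 37 > 28 holds -> k = 37 - 2 = 35.
Iteration 7: 35 > 28 holds -> k = 35 - 2 = 33.
Iteration 8: 33 > 28 holds -> k = 33 - 2 = 31.
Iteration 9: 31 > 28 holds -> k = 31 - 2 = 29.
Iteration 10: 29 > 28 holds -> k = 29 - 2 = 27.
Iteration 11: 27 > 28 fails; recursion stops.
SUM(k) = 47 + 45 + 43 + 41 + 39 + 37 + 35 + 33 + 31 + 29 + 27 = 407.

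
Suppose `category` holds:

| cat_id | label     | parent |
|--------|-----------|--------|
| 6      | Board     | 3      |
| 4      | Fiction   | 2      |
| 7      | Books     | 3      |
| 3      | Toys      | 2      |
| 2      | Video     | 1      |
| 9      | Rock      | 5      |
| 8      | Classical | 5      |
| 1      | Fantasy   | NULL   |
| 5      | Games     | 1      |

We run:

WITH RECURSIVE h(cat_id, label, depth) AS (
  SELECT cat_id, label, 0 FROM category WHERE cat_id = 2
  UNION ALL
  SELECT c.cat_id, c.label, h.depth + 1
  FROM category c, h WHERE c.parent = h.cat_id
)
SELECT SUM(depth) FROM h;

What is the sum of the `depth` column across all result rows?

6

Base: cat_id=2 (Video) at depth 0.
Iteration 1: rows with parent in {2} -> Toys (id 3, depth 1), Fiction (id 4, depth 1).
Iteration 2: rows with parent in {3,4} -> Board (id 6, depth 2), Books (id 7, depth 2).
Iteration 3: no rows with parent in {6,7}; recursion stops.
SUM(depth) = 0 + 1 + 1 + 2 + 2 = 6.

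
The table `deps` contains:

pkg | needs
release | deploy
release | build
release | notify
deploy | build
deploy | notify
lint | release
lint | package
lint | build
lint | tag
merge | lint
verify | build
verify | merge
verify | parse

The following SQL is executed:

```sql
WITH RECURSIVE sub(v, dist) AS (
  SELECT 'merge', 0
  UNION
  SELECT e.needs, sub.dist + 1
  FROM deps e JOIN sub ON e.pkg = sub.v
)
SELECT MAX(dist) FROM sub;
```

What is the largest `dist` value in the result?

4

Base: (merge, dist=0).
Iteration 1: edges from {merge} -> (lint, dist=1).
Iteration 2: edges from {lint} -> (build, dist=2), (package, dist=2), (release, dist=2), (tag, dist=2).
Iteration 3: edges from {build,package,release,tag} -> (build, dist=3), (deploy, dist=3), (notify, dist=3).
Iteration 4: edges from {build,deploy,notify} -> (build, dist=4), (notify, dist=4).
Iteration 5: no outgoing edges from {build,notify}; recursion stops.
dist values: 0, 1, 2, 2, 2, 2, 3, 3, 3, 4, 4; the maximum is 4.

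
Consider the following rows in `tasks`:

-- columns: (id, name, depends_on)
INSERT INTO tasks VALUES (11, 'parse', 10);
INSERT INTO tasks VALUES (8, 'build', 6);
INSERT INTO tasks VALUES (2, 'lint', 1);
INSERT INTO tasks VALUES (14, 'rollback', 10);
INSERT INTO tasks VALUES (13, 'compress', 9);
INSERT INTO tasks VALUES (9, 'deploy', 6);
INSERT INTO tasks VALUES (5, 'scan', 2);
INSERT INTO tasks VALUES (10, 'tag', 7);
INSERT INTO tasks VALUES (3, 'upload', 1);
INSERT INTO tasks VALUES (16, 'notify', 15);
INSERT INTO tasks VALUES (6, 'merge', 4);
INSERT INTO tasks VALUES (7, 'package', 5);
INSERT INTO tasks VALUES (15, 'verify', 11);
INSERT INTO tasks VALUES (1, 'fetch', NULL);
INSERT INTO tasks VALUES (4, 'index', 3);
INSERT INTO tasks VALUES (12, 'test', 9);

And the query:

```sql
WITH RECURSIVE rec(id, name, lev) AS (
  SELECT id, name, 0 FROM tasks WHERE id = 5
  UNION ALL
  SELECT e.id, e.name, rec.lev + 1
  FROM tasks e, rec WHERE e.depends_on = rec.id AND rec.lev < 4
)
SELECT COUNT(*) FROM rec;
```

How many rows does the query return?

Base: id=5 (scan) at lev 0.
Iteration 1: rows with depends_on in {5} -> package (id 7, lev 1).
Iteration 2: rows with depends_on in {7} -> tag (id 10, lev 2).
Iteration 3: rows with depends_on in {10} -> parse (id 11, lev 3), rollback (id 14, lev 3).
Iteration 4: rows with depends_on in {11,14} -> verify (id 15, lev 4).
Iteration 5: lev < 4 fails for all current rows; recursion stops.
Total rows emitted: 6.

6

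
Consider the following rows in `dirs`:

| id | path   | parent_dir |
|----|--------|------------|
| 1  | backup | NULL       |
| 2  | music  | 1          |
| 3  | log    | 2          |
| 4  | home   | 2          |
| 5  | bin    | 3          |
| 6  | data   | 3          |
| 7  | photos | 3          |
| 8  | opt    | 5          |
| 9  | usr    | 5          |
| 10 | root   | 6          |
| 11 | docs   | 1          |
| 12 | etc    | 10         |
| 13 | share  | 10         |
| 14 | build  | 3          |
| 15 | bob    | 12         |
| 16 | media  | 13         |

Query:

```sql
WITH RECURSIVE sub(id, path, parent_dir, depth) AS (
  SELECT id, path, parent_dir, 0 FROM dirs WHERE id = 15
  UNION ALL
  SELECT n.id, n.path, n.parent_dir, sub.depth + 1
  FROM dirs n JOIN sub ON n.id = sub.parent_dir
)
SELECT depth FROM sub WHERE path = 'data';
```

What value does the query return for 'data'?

Base: id=15 (bob), parent_dir=12, depth 0.
Iteration 1: join on id=12 -> etc (id 12, parent_dir=10, depth 1).
Iteration 2: join on id=10 -> root (id 10, parent_dir=6, depth 2).
Iteration 3: join on id=6 -> data (id 6, parent_dir=3, depth 3).
Iteration 4: join on id=3 -> log (id 3, parent_dir=2, depth 4).
Iteration 5: join on id=2 -> music (id 2, parent_dir=1, depth 5).
Iteration 6: join on id=1 -> backup (id 1, parent_dir=NULL, depth 6).
Iteration 7: parent_dir is NULL; no match; recursion stops.

3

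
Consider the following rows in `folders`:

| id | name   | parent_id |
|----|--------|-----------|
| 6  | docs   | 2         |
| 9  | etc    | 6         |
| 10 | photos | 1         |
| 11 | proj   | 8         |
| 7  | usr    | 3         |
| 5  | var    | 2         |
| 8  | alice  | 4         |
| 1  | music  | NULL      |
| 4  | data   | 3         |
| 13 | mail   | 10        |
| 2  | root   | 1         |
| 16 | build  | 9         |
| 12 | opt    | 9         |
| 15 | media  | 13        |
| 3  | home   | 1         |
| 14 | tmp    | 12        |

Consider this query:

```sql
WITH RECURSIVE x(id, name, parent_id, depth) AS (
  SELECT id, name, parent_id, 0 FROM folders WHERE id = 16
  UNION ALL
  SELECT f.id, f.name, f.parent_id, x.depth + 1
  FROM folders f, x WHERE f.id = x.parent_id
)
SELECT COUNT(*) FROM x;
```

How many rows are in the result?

5

Base: id=16 (build), parent_id=9, depth 0.
Iteration 1: join on id=9 -> etc (id 9, parent_id=6, depth 1).
Iteration 2: join on id=6 -> docs (id 6, parent_id=2, depth 2).
Iteration 3: join on id=2 -> root (id 2, parent_id=1, depth 3).
Iteration 4: join on id=1 -> music (id 1, parent_id=NULL, depth 4).
Iteration 5: parent_id is NULL; no match; recursion stops.
Total rows emitted: 5.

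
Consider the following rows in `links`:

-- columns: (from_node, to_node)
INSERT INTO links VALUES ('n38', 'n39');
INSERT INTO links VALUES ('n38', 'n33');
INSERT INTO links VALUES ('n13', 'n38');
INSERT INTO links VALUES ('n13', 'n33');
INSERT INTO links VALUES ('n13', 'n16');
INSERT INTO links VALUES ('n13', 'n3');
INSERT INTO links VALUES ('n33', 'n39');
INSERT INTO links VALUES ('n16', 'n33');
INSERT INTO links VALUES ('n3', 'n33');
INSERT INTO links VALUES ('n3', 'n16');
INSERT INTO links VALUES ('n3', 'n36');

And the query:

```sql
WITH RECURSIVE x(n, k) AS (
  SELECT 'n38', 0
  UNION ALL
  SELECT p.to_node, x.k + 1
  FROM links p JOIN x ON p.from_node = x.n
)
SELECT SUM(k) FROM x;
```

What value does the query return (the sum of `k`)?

Base: (n38, k=0).
Iteration 1: edges from {n38} -> (n33, k=1), (n39, k=1).
Iteration 2: edges from {n33,n39} -> (n39, k=2).
Iteration 3: no outgoing edges from {n39}; recursion stops.
SUM(k) = 0 + 1 + 1 + 2 = 4.

4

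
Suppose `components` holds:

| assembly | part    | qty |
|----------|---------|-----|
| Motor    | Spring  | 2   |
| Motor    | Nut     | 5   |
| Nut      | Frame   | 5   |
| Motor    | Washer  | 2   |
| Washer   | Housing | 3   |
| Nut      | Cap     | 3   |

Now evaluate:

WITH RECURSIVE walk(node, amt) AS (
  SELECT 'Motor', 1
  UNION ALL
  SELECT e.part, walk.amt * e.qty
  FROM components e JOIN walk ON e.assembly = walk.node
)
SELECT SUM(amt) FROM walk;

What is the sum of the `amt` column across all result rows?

Base: (Motor, amt=1).
Iteration 1: components of {Motor} -> Nut = 1*5 = 5, Spring = 1*2 = 2, Washer = 1*2 = 2.
Iteration 2: components of {Nut,Spring,Washer} -> Cap = 5*3 = 15, Frame = 5*5 = 25, Housing = 2*3 = 6.
Iteration 3: no further components; recursion stops.
SUM(amt) = 1 + 2 + 5 + 2 + 25 + 15 + 6 = 56.

56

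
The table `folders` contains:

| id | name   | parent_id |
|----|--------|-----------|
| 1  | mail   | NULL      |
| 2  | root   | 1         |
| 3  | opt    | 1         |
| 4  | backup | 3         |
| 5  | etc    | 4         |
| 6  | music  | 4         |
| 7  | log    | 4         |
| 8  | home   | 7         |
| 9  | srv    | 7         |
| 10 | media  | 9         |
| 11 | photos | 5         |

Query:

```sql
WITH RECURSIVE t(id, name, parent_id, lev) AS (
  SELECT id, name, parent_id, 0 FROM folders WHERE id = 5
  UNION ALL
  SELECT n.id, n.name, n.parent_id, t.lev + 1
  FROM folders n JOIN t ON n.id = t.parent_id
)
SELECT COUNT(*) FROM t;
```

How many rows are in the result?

Base: id=5 (etc), parent_id=4, lev 0.
Iteration 1: join on id=4 -> backup (id 4, parent_id=3, lev 1).
Iteration 2: join on id=3 -> opt (id 3, parent_id=1, lev 2).
Iteration 3: join on id=1 -> mail (id 1, parent_id=NULL, lev 3).
Iteration 4: parent_id is NULL; no match; recursion stops.
Total rows emitted: 4.

4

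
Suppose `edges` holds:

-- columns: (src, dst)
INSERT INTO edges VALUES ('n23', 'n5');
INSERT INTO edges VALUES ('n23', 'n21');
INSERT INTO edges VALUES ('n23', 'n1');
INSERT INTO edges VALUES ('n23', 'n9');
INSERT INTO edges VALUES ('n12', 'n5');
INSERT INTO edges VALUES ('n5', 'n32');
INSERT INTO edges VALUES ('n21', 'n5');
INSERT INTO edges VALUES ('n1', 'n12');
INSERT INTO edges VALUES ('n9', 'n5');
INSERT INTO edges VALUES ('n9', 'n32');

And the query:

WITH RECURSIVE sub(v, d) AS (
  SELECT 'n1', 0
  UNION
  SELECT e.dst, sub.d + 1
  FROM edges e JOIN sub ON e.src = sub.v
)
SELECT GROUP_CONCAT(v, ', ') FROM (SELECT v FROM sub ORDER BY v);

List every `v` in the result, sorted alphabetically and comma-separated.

Base: (n1, d=0).
Iteration 1: edges from {n1} -> (n12, d=1).
Iteration 2: edges from {n12} -> (n5, d=2).
Iteration 3: edges from {n5} -> (n32, d=3).
Iteration 4: no outgoing edges from {n32}; recursion stops.

n1, n12, n32, n5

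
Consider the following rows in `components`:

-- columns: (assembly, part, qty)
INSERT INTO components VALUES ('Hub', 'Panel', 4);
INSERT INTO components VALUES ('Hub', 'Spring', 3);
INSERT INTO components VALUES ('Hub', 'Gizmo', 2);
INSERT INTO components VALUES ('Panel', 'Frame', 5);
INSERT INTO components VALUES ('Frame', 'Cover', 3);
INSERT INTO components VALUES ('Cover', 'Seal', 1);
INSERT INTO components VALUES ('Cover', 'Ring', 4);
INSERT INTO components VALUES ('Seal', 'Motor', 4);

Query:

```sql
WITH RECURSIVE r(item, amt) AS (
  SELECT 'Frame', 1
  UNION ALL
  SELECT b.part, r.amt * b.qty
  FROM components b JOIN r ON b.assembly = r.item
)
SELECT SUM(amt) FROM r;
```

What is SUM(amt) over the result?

Base: (Frame, amt=1).
Iteration 1: components of {Frame} -> Cover = 1*3 = 3.
Iteration 2: components of {Cover} -> Ring = 3*4 = 12, Seal = 3*1 = 3.
Iteration 3: components of {Ring,Seal} -> Motor = 3*4 = 12.
Iteration 4: no further components; recursion stops.
SUM(amt) = 1 + 3 + 3 + 12 + 12 = 31.

31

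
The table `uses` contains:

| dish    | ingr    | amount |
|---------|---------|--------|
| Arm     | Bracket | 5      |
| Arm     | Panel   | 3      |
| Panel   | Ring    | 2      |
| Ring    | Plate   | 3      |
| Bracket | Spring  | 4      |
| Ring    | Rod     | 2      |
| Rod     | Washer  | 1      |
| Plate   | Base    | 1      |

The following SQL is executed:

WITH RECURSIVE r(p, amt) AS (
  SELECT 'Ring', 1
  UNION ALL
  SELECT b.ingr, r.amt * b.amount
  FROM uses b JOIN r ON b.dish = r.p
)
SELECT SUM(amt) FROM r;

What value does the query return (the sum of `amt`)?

11

Base: (Ring, amt=1).
Iteration 1: components of {Ring} -> Plate = 1*3 = 3, Rod = 1*2 = 2.
Iteration 2: components of {Plate,Rod} -> Base = 3*1 = 3, Washer = 2*1 = 2.
Iteration 3: no further components; recursion stops.
SUM(amt) = 1 + 3 + 2 + 3 + 2 = 11.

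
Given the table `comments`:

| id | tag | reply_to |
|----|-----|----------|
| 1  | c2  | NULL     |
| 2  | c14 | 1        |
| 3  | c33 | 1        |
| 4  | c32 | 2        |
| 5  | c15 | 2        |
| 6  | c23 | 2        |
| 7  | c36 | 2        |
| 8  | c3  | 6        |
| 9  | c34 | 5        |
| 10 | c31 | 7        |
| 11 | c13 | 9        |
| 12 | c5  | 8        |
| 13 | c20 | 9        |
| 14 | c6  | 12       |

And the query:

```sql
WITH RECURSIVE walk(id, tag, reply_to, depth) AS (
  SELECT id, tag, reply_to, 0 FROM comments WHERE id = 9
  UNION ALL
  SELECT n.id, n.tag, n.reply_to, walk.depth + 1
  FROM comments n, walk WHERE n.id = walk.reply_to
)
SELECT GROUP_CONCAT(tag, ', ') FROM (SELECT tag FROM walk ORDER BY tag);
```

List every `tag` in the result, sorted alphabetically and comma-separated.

Base: id=9 (c34), reply_to=5, depth 0.
Iteration 1: join on id=5 -> c15 (id 5, reply_to=2, depth 1).
Iteration 2: join on id=2 -> c14 (id 2, reply_to=1, depth 2).
Iteration 3: join on id=1 -> c2 (id 1, reply_to=NULL, depth 3).
Iteration 4: reply_to is NULL; no match; recursion stops.

c14, c15, c2, c34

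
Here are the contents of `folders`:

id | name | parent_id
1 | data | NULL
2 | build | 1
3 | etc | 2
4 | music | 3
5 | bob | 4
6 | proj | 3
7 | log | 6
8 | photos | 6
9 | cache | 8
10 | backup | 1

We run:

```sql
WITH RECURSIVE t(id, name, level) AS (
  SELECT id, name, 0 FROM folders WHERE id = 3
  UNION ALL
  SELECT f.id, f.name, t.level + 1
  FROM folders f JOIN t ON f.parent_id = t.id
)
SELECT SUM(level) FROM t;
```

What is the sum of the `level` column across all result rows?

11

Base: id=3 (etc) at level 0.
Iteration 1: rows with parent_id in {3} -> music (id 4, level 1), proj (id 6, level 1).
Iteration 2: rows with parent_id in {4,6} -> bob (id 5, level 2), log (id 7, level 2), photos (id 8, level 2).
Iteration 3: rows with parent_id in {5,7,8} -> cache (id 9, level 3).
Iteration 4: no rows with parent_id in {9}; recursion stops.
SUM(level) = 0 + 1 + 1 + 2 + 2 + 2 + 3 = 11.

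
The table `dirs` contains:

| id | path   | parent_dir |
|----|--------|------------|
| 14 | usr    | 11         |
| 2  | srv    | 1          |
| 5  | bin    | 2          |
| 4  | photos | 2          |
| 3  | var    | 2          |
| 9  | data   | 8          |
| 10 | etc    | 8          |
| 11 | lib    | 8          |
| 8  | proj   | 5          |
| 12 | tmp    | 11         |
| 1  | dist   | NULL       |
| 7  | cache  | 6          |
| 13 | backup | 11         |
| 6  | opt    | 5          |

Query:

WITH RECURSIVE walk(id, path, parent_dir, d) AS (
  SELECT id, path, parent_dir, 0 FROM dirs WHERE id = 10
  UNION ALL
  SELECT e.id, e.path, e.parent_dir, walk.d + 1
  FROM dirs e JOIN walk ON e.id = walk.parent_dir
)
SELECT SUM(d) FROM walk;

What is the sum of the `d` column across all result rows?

10

Base: id=10 (etc), parent_dir=8, d 0.
Iteration 1: join on id=8 -> proj (id 8, parent_dir=5, d 1).
Iteration 2: join on id=5 -> bin (id 5, parent_dir=2, d 2).
Iteration 3: join on id=2 -> srv (id 2, parent_dir=1, d 3).
Iteration 4: join on id=1 -> dist (id 1, parent_dir=NULL, d 4).
Iteration 5: parent_dir is NULL; no match; recursion stops.
SUM(d) = 0 + 1 + 2 + 3 + 4 = 10.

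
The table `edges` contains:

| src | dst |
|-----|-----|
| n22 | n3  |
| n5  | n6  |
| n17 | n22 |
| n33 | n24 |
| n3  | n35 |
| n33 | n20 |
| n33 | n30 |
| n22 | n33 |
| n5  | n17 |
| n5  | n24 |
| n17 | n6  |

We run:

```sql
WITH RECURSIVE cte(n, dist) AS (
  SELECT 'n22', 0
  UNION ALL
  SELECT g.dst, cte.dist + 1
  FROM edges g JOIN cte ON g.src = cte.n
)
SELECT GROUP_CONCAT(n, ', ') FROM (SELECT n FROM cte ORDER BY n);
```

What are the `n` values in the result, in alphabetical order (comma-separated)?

n20, n22, n24, n3, n30, n33, n35

Base: (n22, dist=0).
Iteration 1: edges from {n22} -> (n3, dist=1), (n33, dist=1).
Iteration 2: edges from {n3,n33} -> (n20, dist=2), (n24, dist=2), (n30, dist=2), (n35, dist=2).
Iteration 3: no outgoing edges from {n20,n24,n30,n35}; recursion stops.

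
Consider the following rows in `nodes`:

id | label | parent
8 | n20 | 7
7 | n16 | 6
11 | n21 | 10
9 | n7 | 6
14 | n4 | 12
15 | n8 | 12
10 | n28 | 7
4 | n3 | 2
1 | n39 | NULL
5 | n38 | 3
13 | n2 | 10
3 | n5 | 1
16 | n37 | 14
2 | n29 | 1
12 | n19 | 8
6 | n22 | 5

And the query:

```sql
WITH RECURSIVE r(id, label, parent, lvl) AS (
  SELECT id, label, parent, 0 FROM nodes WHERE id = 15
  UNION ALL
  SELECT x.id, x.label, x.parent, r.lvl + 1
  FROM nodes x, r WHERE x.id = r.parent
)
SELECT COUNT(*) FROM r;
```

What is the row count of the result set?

8

Base: id=15 (n8), parent=12, lvl 0.
Iteration 1: join on id=12 -> n19 (id 12, parent=8, lvl 1).
Iteration 2: join on id=8 -> n20 (id 8, parent=7, lvl 2).
Iteration 3: join on id=7 -> n16 (id 7, parent=6, lvl 3).
Iteration 4: join on id=6 -> n22 (id 6, parent=5, lvl 4).
Iteration 5: join on id=5 -> n38 (id 5, parent=3, lvl 5).
Iteration 6: join on id=3 -> n5 (id 3, parent=1, lvl 6).
Iteration 7: join on id=1 -> n39 (id 1, parent=NULL, lvl 7).
Iteration 8: parent is NULL; no match; recursion stops.
Total rows emitted: 8.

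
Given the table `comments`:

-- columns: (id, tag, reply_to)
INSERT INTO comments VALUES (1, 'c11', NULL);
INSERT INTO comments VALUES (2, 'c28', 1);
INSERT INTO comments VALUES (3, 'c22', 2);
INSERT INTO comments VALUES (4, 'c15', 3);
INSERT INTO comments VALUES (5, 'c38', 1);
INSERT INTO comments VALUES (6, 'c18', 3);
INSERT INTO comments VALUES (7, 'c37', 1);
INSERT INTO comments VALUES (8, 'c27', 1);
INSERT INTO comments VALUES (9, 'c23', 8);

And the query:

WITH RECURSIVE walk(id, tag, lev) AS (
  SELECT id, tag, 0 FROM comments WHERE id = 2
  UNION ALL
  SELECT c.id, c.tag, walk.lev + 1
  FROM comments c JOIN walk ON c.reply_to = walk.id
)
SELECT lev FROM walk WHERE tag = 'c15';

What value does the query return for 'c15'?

2

Base: id=2 (c28) at lev 0.
Iteration 1: rows with reply_to in {2} -> c22 (id 3, lev 1).
Iteration 2: rows with reply_to in {3} -> c15 (id 4, lev 2), c18 (id 6, lev 2).
Iteration 3: no rows with reply_to in {4,6}; recursion stops.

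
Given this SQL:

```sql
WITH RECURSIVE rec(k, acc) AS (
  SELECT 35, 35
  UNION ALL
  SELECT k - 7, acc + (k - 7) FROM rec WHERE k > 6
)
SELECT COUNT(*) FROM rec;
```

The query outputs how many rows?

Base: k=35, acc=35.
Iteration 1: 35 > 6 holds -> k = 35 - 7 = 28, acc = 35 + 28 = 63.
Iteration 2: 28 > 6 holds -> k = 28 - 7 = 21, acc = 63 + 21 = 84.
Iteration 3: 21 > 6 holds -> k = 21 - 7 = 14, acc = 84 + 14 = 98.
Iteration 4: 14 > 6 holds -> k = 14 - 7 = 7, acc = 98 + 7 = 105.
Iteration 5: 7 > 6 holds -> k = 7 - 7 = 0, acc = 105 + 0 = 105.
Iteration 6: 0 > 6 fails; recursion stops.
Total rows emitted: 6.

6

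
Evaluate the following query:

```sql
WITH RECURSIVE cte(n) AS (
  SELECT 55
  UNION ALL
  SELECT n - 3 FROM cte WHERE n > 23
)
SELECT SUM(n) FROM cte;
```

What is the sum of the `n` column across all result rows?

462

Base: n=55.
Iteration 1: 55 > 23 holds -> n = 55 - 3 = 52.
Iteration 2: 52 > 23 holds -> n = 52 - 3 = 49.
Iteration 3: 49 > 23 holds -> n = 49 - 3 = 46.
Iteration 4: 46 > 23 holds -> n = 46 - 3 = 43.
Iteration 5: 43 > 23 holds -> n = 43 - 3 = 40.
Iteration 6: 40 > 23 holds -> n = 40 - 3 = 37.
Iteration 7: 37 > 23 holds -> n = 37 - 3 = 34.
Iteration 8: 34 > 23 holds -> n = 34 - 3 = 31.
Iteration 9: 31 > 23 holds -> n = 31 - 3 = 28.
Iteration 10: 28 > 23 holds -> n = 28 - 3 = 25.
Iteration 11: 25 > 23 holds -> n = 25 - 3 = 22.
Iteration 12: 22 > 23 fails; recursion stops.
SUM(n) = 55 + 52 + 49 + 46 + 43 + 40 + 37 + 34 + 31 + 28 + 25 + 22 = 462.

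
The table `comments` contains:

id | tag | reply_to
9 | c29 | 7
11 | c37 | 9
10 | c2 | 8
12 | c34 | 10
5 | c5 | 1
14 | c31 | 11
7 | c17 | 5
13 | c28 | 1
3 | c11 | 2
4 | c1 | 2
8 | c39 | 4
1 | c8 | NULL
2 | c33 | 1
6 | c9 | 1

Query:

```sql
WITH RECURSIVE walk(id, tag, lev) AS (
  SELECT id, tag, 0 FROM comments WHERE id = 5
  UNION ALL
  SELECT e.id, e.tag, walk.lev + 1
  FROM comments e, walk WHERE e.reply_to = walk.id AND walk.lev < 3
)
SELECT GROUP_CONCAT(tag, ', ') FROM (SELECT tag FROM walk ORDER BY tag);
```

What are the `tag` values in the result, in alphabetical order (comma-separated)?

Base: id=5 (c5) at lev 0.
Iteration 1: rows with reply_to in {5} -> c17 (id 7, lev 1).
Iteration 2: rows with reply_to in {7} -> c29 (id 9, lev 2).
Iteration 3: rows with reply_to in {9} -> c37 (id 11, lev 3).
Iteration 4: lev < 3 fails for all current rows; recursion stops.

c17, c29, c37, c5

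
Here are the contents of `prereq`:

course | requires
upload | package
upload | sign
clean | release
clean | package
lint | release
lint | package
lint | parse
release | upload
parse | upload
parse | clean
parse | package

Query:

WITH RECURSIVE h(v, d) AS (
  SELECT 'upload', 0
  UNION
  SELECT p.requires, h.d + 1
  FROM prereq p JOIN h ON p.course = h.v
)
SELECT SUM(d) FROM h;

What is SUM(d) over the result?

Base: (upload, d=0).
Iteration 1: edges from {upload} -> (package, d=1), (sign, d=1).
Iteration 2: no outgoing edges from {package,sign}; recursion stops.
SUM(d) = 0 + 1 + 1 = 2.

2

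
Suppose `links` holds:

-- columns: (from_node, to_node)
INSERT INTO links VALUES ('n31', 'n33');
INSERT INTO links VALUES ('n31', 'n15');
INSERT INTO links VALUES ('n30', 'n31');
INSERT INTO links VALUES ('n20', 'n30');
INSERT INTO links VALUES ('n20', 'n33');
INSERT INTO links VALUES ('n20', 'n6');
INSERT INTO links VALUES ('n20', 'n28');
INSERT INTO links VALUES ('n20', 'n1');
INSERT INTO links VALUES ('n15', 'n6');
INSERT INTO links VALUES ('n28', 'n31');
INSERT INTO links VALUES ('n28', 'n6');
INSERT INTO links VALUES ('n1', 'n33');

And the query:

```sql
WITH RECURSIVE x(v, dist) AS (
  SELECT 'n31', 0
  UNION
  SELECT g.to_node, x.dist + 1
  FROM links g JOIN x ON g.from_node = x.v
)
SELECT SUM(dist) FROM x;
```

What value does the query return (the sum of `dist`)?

Base: (n31, dist=0).
Iteration 1: edges from {n31} -> (n15, dist=1), (n33, dist=1).
Iteration 2: edges from {n15,n33} -> (n6, dist=2).
Iteration 3: no outgoing edges from {n6}; recursion stops.
SUM(dist) = 0 + 1 + 1 + 2 = 4.

4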